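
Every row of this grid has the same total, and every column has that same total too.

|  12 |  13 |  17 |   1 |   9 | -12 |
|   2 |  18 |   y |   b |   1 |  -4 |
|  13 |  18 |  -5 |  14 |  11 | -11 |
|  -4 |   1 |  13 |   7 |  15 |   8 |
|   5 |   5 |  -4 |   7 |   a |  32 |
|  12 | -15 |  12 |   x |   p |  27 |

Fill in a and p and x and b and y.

Rows 1 and 3 both sum to 40, so that's the common total.
The known cells in row 5 total 45, leaving 40 − 45 = -5 for the blank.
The known cells in column 3 total 33, leaving 40 − 33 = 7 for the blank.
The known cells in column 5 total 31, leaving 40 − 31 = 9 for the blank.
The known cells in row 6 total 45, leaving 40 − 45 = -5 for the blank.
The known cells in row 2 total 24, leaving 40 − 24 = 16 for the blank.

a = -5, p = 9, x = -5, b = 16, y = 7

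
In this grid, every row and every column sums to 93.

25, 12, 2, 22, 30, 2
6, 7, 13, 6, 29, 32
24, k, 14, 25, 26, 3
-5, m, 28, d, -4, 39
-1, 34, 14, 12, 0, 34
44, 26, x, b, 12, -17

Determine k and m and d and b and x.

k = 1, m = 13, d = 22, b = 6, x = 22

Row 3 has 24 + 14 + 25 + 26 + 3 = 92; the blank must be 93 − 92 = 1.
Column 2 has 12 + 7 + 1 + 34 + 26 = 80; the blank must be 93 − 80 = 13.
Row 4 has -5 + 13 + 28 − 4 + 39 = 71; the blank must be 93 − 71 = 22.
Column 4 has 22 + 6 + 25 + 22 + 12 = 87; the blank must be 93 − 87 = 6.
Row 6 has 44 + 26 + 6 + 12 − 17 = 71; the blank must be 93 − 71 = 22.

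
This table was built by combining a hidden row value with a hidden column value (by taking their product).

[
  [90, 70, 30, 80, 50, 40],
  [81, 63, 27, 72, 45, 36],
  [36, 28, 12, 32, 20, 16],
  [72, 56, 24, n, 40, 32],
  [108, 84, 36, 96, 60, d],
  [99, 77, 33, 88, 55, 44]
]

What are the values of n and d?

n = 64, d = 48

Each row is a constant multiple of every other row — this is a multiplication table with the headers hidden.
Row 4 is 56/70 = 4/5 times row 1, so its entry in column 4 is 80 × 4/5 = 64.
Row 5 is 84/70 = 6/5 times row 1, so its entry in column 6 is 40 × 6/5 = 48.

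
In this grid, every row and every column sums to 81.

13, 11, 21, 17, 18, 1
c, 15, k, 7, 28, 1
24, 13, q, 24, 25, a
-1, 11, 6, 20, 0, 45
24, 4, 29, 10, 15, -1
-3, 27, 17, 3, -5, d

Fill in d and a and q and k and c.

d = 42, a = -7, q = 2, k = 6, c = 24

Row 6 has -3 + 27 + 17 + 3 − 5 = 39; the blank must be 81 − 39 = 42.
Column 1 has 13 + 24 − 1 + 24 − 3 = 57; the blank must be 81 − 57 = 24.
Row 2 has 24 + 15 + 7 + 28 + 1 = 75; the blank must be 81 − 75 = 6.
Column 3 has 21 + 6 + 6 + 29 + 17 = 79; the blank must be 81 − 79 = 2.
Row 3 has 24 + 13 + 2 + 24 + 25 = 88; the blank must be 81 − 88 = -7.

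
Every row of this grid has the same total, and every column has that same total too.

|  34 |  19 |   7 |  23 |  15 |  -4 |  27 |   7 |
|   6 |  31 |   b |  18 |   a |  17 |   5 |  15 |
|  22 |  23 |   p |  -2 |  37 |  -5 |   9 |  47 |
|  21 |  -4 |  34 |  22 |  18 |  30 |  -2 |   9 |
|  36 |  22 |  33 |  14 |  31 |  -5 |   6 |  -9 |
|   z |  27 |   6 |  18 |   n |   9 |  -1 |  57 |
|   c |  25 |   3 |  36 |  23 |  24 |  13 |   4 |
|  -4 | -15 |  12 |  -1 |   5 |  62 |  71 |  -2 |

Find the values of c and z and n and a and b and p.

Rows 1 and 4 both sum to 128, so that's the common total.
The known cells in row 3 total 131, leaving 128 − 131 = -3 for the blank.
The known cells in column 3 total 92, leaving 128 − 92 = 36 for the blank.
The known cells in row 2 total 128, leaving 128 − 128 = 0 for the blank.
The known cells in column 5 total 129, leaving 128 − 129 = -1 for the blank.
The known cells in row 6 total 115, leaving 128 − 115 = 13 for the blank.
The known cells in row 7 total 128, leaving 128 − 128 = 0 for the blank.

c = 0, z = 13, n = -1, a = 0, b = 36, p = -3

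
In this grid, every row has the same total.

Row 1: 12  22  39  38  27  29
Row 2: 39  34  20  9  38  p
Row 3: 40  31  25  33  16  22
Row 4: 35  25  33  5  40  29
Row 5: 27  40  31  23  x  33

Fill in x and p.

Row 3 sums to 167 and so does row 4; that's the common total.
In row 5 the known cells total 154, leaving 167 − 154 = 13.
In row 2 the known cells total 140, leaving 167 − 140 = 27.

x = 13, p = 27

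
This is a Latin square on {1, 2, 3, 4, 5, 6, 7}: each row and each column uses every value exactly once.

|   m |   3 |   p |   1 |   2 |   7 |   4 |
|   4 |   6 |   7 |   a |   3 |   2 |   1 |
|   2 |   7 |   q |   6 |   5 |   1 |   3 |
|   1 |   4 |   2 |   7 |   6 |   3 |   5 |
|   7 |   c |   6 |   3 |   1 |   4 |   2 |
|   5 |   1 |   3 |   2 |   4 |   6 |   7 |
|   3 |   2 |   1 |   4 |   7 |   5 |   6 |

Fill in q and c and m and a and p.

q = 4, c = 5, m = 6, a = 5, p = 5

For row 5, column 2: row 5 already has {1, 2, 3, 4, 6, 7}; that leaves 5.
For row 1, column 1: column 1 already has {1, 2, 3, 4, 5, 7}; that leaves 6.
At (row 1, col 3): row 1 already has {1, 2, 3, 4, 6, 7}, so the value is 5.
Cell (3,3): row 3 already has {1, 2, 3, 5, 6, 7} → 4.
At (row 2, col 4): row 2 already has {1, 2, 3, 4, 6, 7}, so the value is 5.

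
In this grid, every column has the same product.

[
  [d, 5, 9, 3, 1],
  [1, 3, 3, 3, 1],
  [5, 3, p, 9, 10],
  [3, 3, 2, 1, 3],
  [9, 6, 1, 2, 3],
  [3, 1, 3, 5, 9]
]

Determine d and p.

d = 2, p = 5

Columns 4 and 5 each multiply to 810, so every column has product 810.
Column 1: 1×5×3×9×3 = 405, so the missing entry is 810 ÷ 405 = 2.
Column 3: 9×3×2×1×3 = 162, so the missing entry is 810 ÷ 162 = 5.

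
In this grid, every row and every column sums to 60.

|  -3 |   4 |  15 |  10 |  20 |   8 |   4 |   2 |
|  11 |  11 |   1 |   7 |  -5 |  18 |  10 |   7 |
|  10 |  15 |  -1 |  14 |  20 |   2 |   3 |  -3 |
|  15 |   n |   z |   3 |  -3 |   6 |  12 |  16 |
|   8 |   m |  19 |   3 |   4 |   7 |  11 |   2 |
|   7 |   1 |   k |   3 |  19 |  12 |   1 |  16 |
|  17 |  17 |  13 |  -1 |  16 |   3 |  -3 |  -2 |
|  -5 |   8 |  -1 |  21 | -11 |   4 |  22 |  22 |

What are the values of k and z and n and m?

k = 1, z = 13, n = -2, m = 6

The known cells in row 5 total 54, leaving 60 − 54 = 6 for the blank.
The known cells in column 2 total 62, leaving 60 − 62 = -2 for the blank.
The known cells in row 4 total 47, leaving 60 − 47 = 13 for the blank.
The known cells in row 6 total 59, leaving 60 − 59 = 1 for the blank.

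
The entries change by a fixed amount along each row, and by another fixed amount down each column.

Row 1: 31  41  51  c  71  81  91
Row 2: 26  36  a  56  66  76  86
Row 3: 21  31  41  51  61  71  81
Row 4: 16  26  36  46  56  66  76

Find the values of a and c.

Along each row the entries change by 10 per step; down each column they change by -5.
Row 2: from 26 at column 1, stepping by 10 to column 3 gives 46.
Row 1: from 31 at column 1, stepping by 10 to column 4 gives 61.

a = 46, c = 61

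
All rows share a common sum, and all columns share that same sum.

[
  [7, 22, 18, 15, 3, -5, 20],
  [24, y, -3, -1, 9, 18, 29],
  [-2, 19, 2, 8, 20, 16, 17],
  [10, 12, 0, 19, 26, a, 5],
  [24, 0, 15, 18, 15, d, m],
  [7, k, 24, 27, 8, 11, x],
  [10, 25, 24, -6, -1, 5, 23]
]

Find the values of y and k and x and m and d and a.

Rows 1 and 3 both sum to 80, so that's the common total.
Row 2 has 24 − 3 − 1 + 9 + 18 + 29 = 76; the blank must be 80 − 76 = 4.
Column 2 has 22 + 4 + 19 + 12 + 0 + 25 = 82; the blank must be 80 − 82 = -2.
Row 6 has 7 − 2 + 24 + 27 + 8 + 11 = 75; the blank must be 80 − 75 = 5.
Column 7 has 20 + 29 + 17 + 5 + 5 + 23 = 99; the blank must be 80 − 99 = -19.
Row 5 has 24 + 0 + 15 + 18 + 15 − 19 = 53; the blank must be 80 − 53 = 27.
Row 4 has 10 + 12 + 0 + 19 + 26 + 5 = 72; the blank must be 80 − 72 = 8.

y = 4, k = -2, x = 5, m = -19, d = 27, a = 8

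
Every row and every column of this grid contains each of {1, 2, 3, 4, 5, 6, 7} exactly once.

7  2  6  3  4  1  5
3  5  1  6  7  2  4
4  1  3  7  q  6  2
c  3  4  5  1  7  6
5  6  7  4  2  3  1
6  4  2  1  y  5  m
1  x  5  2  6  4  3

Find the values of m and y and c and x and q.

Cell (3,5): row 3 already has {1, 2, 3, 4, 6, 7} → 5.
Cell (7,2): row 7 already has {1, 2, 3, 4, 5, 6} → 7.
For row 6, column 5: column 5 already has {1, 2, 4, 5, 6, 7}; that leaves 3.
Cell (4,1): row 4 already has {1, 3, 4, 5, 6, 7} → 2.
At (row 6, col 7): row 6 already has {1, 2, 3, 4, 5, 6}, so the value is 7.

m = 7, y = 3, c = 2, x = 7, q = 5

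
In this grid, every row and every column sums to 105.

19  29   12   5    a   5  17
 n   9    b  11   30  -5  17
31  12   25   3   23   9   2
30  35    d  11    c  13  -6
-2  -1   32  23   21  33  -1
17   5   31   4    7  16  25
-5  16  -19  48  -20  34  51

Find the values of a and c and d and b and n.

The known cells in row 1 total 87, leaving 105 − 87 = 18 for the blank.
The known cells in column 5 total 79, leaving 105 − 79 = 26 for the blank.
The known cells in column 1 total 90, leaving 105 − 90 = 15 for the blank.
The known cells in row 2 total 77, leaving 105 − 77 = 28 for the blank.
The known cells in row 4 total 109, leaving 105 − 109 = -4 for the blank.

a = 18, c = 26, d = -4, b = 28, n = 15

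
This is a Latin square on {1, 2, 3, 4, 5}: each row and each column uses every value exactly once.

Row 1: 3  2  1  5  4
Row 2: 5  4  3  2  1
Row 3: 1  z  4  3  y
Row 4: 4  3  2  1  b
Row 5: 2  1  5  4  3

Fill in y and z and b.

At (row 3, col 2): column 2 already has {1, 2, 3, 4}, so the value is 5.
For row 3, column 5: row 3 already has {1, 3, 4, 5}; that leaves 2.
Cell (4,5): row 4 already has {1, 2, 3, 4} → 5.

y = 2, z = 5, b = 5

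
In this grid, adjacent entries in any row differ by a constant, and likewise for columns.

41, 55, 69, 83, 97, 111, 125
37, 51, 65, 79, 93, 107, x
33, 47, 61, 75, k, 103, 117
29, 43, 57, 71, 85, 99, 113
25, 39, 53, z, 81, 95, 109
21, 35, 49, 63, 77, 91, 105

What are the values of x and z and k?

x = 121, z = 67, k = 89

Along each row the entries change by 14 per step; down each column they change by -4.
Row 2: from 37 at column 1, stepping by 14 to column 7 gives 121.
Row 5: from 25 at column 1, stepping by 14 to column 4 gives 67.
Row 3: from 33 at column 1, stepping by 14 to column 5 gives 89.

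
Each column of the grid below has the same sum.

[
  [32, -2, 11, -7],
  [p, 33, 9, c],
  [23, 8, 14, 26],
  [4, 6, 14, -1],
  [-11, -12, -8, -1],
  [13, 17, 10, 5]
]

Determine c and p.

c = 28, p = -11

Columns 2 and 3 both add up to 50, so every column sums to 50.
Column 4: -7 + 26 − 1 − 1 + 5 = 22, so the missing entry is 50 − 22 = 28.
Column 1: 32 + 23 + 4 − 11 + 13 = 61, so the missing entry is 50 − 61 = -11.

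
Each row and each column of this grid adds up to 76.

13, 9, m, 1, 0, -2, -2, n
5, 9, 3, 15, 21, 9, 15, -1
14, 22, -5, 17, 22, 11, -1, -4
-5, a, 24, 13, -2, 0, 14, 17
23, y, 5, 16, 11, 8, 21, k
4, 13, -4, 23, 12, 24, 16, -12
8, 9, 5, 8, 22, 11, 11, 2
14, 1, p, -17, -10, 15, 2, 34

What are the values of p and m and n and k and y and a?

p = 37, m = 11, n = 46, k = -6, y = -2, a = 15

Row 4: -5 + 24 + 13 − 2 + 0 + 14 + 17 = 61, so its missing entry is 76 − 61 = 15.
Row 8: 14 + 1 − 17 − 10 + 15 + 2 + 34 = 39, so its missing entry is 76 − 39 = 37.
Column 3: 3 − 5 + 24 + 5 − 4 + 5 + 37 = 65, so its missing entry is 76 − 65 = 11.
Row 1: 13 + 9 + 11 + 1 + 0 − 2 − 2 = 30, so its missing entry is 76 − 30 = 46.
Column 2: 9 + 9 + 22 + 15 + 13 + 9 + 1 = 78, so its missing entry is 76 − 78 = -2.
Row 5: 23 − 2 + 5 + 16 + 11 + 8 + 21 = 82, so its missing entry is 76 − 82 = -6.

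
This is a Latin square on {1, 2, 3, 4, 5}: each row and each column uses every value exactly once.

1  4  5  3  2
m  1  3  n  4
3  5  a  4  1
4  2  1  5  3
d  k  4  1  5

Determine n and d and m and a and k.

Cell (5,2): column 2 already has {1, 2, 4, 5} → 3.
Cell (5,1): row 5 already has {1, 3, 4, 5} → 2.
Cell (3,3): row 3 already has {1, 3, 4, 5} → 2.
Cell (2,1): column 1 already has {1, 2, 3, 4} → 5.
Cell (2,4): row 2 already has {1, 3, 4, 5} → 2.

n = 2, d = 2, m = 5, a = 2, k = 3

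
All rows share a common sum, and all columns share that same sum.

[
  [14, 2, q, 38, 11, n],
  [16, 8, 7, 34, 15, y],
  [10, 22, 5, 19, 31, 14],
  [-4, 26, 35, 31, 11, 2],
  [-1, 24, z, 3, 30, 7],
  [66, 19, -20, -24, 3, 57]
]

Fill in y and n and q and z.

Rows 3 and 4 both sum to 101, so that's the common total.
The known cells in row 5 total 63, leaving 101 − 63 = 38 for the blank.
The known cells in column 3 total 65, leaving 101 − 65 = 36 for the blank.
The known cells in row 1 total 101, leaving 101 − 101 = 0 for the blank.
The known cells in row 2 total 80, leaving 101 − 80 = 21 for the blank.

y = 21, n = 0, q = 36, z = 38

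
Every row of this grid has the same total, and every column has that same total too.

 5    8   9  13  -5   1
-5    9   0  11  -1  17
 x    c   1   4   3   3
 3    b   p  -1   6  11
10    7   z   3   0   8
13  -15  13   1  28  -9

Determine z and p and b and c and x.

Rows 1 and 2 both sum to 31, so that's the common total.
Column 1: 5 − 5 + 3 + 10 + 13 = 26, so its missing entry is 31 − 26 = 5.
Row 3: 5 + 1 + 4 + 3 + 3 = 16, so its missing entry is 31 − 16 = 15.
Column 2: 8 + 9 + 15 + 7 − 15 = 24, so its missing entry is 31 − 24 = 7.
Row 5: 10 + 7 + 3 + 0 + 8 = 28, so its missing entry is 31 − 28 = 3.
Row 4: 3 + 7 − 1 + 6 + 11 = 26, so its missing entry is 31 − 26 = 5.

z = 3, p = 5, b = 7, c = 15, x = 5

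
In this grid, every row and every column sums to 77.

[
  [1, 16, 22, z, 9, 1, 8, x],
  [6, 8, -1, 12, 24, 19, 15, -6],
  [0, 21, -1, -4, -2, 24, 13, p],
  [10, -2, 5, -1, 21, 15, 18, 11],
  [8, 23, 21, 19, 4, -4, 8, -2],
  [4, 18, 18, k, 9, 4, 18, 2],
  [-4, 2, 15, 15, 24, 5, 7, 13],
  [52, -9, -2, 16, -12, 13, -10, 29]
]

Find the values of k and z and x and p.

Row 6: 4 + 18 + 18 + 9 + 4 + 18 + 2 = 73, so its missing entry is 77 − 73 = 4.
Column 4: 12 − 4 − 1 + 19 + 4 + 15 + 16 = 61, so its missing entry is 77 − 61 = 16.
Row 1: 1 + 16 + 22 + 16 + 9 + 1 + 8 = 73, so its missing entry is 77 − 73 = 4.
Row 3: 0 + 21 − 1 − 4 − 2 + 24 + 13 = 51, so its missing entry is 77 − 51 = 26.

k = 4, z = 16, x = 4, p = 26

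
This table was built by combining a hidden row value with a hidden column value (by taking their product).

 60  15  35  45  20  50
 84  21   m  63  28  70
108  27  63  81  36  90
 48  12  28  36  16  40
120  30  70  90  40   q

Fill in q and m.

q = 100, m = 49

Each row is a constant multiple of every other row — this is a multiplication table with the headers hidden.
Row 5 is 90/45 = 2/1 times row 1, so its entry in column 6 is 50 × 2/1 = 100.
Row 2 is 63/45 = 7/5 times row 1, so its entry in column 3 is 35 × 7/5 = 49.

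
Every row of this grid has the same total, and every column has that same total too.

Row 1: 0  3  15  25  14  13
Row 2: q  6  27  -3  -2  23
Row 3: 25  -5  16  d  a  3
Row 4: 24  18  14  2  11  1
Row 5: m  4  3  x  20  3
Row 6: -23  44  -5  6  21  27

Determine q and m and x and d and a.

Rows 1 and 4 both sum to 70, so that's the common total.
Column 5: 14 − 2 + 11 + 20 + 21 = 64, so its missing entry is 70 − 64 = 6.
Row 3: 25 − 5 + 16 + 6 + 3 = 45, so its missing entry is 70 − 45 = 25.
Column 4: 25 − 3 + 25 + 2 + 6 = 55, so its missing entry is 70 − 55 = 15.
Row 5: 4 + 3 + 15 + 20 + 3 = 45, so its missing entry is 70 − 45 = 25.
Row 2: 6 + 27 − 3 − 2 + 23 = 51, so its missing entry is 70 − 51 = 19.

q = 19, m = 25, x = 15, d = 25, a = 6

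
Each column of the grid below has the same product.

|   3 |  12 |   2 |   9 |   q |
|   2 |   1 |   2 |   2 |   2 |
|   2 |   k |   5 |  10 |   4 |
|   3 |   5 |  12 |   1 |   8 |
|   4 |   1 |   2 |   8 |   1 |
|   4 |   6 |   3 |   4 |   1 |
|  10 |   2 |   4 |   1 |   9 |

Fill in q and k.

Columns 1 and 4 each multiply to 5760, so every column has product 5760.
Column 5: 2×4×8×1×1×9 = 576, so the missing entry is 5760 ÷ 576 = 10.
Column 2: 12×1×5×1×6×2 = 720, so the missing entry is 5760 ÷ 720 = 8.

q = 10, k = 8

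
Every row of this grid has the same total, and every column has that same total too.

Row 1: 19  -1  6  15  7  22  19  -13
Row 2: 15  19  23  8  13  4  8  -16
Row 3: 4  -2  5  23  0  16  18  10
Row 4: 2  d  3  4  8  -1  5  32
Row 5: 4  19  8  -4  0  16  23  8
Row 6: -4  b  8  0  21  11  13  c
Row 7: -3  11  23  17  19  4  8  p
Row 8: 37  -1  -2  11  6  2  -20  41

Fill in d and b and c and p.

d = 21, b = 8, c = 17, p = -5

Rows 1 and 2 both sum to 74, so that's the common total.
Row 4: 2 + 3 + 4 + 8 − 1 + 5 + 32 = 53, so its missing entry is 74 − 53 = 21.
Row 7: -3 + 11 + 23 + 17 + 19 + 4 + 8 = 79, so its missing entry is 74 − 79 = -5.
Column 2: -1 + 19 − 2 + 21 + 19 + 11 − 1 = 66, so its missing entry is 74 − 66 = 8.
Row 6: -4 + 8 + 8 + 0 + 21 + 11 + 13 = 57, so its missing entry is 74 − 57 = 17.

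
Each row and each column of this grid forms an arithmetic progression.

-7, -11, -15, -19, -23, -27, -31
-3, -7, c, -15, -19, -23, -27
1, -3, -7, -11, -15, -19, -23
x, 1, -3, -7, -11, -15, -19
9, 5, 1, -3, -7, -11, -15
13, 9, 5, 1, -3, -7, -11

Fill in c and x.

Along each row the entries change by -4 per step; down each column they change by 4.
Row 2: from -3 at column 1, stepping by -4 to column 3 gives -11.
Row 4: from 1 at column 2, stepping by -4 to column 1 gives 5.

c = -11, x = 5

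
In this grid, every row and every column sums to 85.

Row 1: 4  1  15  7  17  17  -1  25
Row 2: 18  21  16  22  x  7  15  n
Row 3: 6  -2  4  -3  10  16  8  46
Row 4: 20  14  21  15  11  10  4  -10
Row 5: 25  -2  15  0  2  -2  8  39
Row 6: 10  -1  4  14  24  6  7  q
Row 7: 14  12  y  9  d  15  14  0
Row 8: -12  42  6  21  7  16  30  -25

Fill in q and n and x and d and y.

q = 21, n = -11, x = -3, d = 17, y = 4

The known cells in column 3 total 81, leaving 85 − 81 = 4 for the blank.
The known cells in row 7 total 68, leaving 85 − 68 = 17 for the blank.
The known cells in column 5 total 88, leaving 85 − 88 = -3 for the blank.
The known cells in row 6 total 64, leaving 85 − 64 = 21 for the blank.
The known cells in row 2 total 96, leaving 85 − 96 = -11 for the blank.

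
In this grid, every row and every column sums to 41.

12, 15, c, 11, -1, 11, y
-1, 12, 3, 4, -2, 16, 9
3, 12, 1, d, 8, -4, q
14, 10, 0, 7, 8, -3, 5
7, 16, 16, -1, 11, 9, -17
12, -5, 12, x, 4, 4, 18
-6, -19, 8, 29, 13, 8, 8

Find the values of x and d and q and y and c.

x = -4, d = -5, q = 26, y = -8, c = 1

The known cells in column 3 total 40, leaving 41 − 40 = 1 for the blank.
The known cells in row 1 total 49, leaving 41 − 49 = -8 for the blank.
The known cells in column 7 total 15, leaving 41 − 15 = 26 for the blank.
The known cells in row 3 total 46, leaving 41 − 46 = -5 for the blank.
The known cells in row 6 total 45, leaving 41 − 45 = -4 for the blank.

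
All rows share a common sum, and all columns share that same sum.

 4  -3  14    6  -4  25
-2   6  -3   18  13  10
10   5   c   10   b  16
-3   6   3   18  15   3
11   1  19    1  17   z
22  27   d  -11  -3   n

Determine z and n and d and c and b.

Rows 1 and 2 both sum to 42, so that's the common total.
The known cells in column 5 total 38, leaving 42 − 38 = 4 for the blank.
The known cells in row 5 total 49, leaving 42 − 49 = -7 for the blank.
The known cells in column 6 total 47, leaving 42 − 47 = -5 for the blank.
The known cells in row 3 total 45, leaving 42 − 45 = -3 for the blank.
The known cells in row 6 total 30, leaving 42 − 30 = 12 for the blank.

z = -7, n = -5, d = 12, c = -3, b = 4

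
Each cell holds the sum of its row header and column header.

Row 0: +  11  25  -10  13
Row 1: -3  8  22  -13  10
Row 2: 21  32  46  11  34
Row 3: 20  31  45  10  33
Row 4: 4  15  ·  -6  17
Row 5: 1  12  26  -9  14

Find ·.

4 + 25 = 29.

29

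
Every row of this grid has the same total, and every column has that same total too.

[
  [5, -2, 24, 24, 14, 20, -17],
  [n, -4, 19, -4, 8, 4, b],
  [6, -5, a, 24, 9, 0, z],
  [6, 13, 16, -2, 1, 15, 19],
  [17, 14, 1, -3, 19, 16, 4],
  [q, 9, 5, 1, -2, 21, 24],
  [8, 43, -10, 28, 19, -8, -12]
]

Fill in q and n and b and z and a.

Rows 1 and 4 both sum to 68, so that's the common total.
Row 6 has 9 + 5 + 1 − 2 + 21 + 24 = 58; the blank must be 68 − 58 = 10.
Column 3 has 24 + 19 + 16 + 1 + 5 − 10 = 55; the blank must be 68 − 55 = 13.
Row 3 has 6 − 5 + 13 + 24 + 9 + 0 = 47; the blank must be 68 − 47 = 21.
Column 1 has 5 + 6 + 6 + 17 + 10 + 8 = 52; the blank must be 68 − 52 = 16.
Row 2 has 16 − 4 + 19 − 4 + 8 + 4 = 39; the blank must be 68 − 39 = 29.

q = 10, n = 16, b = 29, z = 21, a = 13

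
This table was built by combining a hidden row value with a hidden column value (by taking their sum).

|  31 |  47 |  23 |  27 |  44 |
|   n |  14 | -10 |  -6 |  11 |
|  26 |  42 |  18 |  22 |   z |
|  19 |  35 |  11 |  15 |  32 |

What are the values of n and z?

n = -2, z = 39

The difference between any two rows is the same in every column — this is an addition table with the headers hidden.
Row 2 minus row 1 is -6 − 27 = -33, so its entry in column 1 is 31 + (-33) = -2.
Row 3 minus row 1 is 22 − 27 = -5, so its entry in column 5 is 44 + (-5) = 39.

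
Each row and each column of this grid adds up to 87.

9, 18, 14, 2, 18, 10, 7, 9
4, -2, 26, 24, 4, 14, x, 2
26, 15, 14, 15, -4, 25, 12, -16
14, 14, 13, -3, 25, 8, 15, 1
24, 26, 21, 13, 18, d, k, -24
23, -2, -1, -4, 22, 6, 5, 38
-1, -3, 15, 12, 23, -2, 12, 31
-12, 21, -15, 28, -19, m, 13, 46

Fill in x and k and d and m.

The known cells in row 2 total 72, leaving 87 − 72 = 15 for the blank.
The known cells in column 7 total 79, leaving 87 − 79 = 8 for the blank.
The known cells in row 5 total 86, leaving 87 − 86 = 1 for the blank.
The known cells in row 8 total 62, leaving 87 − 62 = 25 for the blank.

x = 15, k = 8, d = 1, m = 25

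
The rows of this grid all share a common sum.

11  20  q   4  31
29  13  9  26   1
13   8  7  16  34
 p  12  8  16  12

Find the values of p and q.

p = 30, q = 12

The complete rows each total 78.
Row 4 is missing 78 − 48 = 30 (since 12 + 8 + 16 + 12 = 48).
Row 1 is missing 78 − 66 = 12 (since 11 + 20 + 4 + 31 = 66).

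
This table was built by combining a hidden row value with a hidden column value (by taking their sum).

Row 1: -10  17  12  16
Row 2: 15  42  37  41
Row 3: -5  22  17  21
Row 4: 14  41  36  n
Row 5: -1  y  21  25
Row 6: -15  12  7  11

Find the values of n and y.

n = 40, y = 26

The difference between any two rows is the same in every column — this is an addition table with the headers hidden.
Row 4 minus row 1 is 14 − (-10) = 24, so its entry in column 4 is 16 + 24 = 40.
Row 5 minus row 1 is -1 − (-10) = 9, so its entry in column 2 is 17 + 9 = 26.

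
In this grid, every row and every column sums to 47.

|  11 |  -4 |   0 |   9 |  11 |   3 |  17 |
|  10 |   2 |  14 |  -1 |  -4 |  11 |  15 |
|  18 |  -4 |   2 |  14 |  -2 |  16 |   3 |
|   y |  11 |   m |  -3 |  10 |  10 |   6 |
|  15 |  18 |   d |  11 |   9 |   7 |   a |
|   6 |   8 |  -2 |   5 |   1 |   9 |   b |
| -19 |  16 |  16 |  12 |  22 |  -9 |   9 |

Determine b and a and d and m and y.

The known cells in column 1 total 41, leaving 47 − 41 = 6 for the blank.
The known cells in row 6 total 27, leaving 47 − 27 = 20 for the blank.
The known cells in column 7 total 70, leaving 47 − 70 = -23 for the blank.
The known cells in row 5 total 37, leaving 47 − 37 = 10 for the blank.
The known cells in row 4 total 40, leaving 47 − 40 = 7 for the blank.

b = 20, a = -23, d = 10, m = 7, y = 6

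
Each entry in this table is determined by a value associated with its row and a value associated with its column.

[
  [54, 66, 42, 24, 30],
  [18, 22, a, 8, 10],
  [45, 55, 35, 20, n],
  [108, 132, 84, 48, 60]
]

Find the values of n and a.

n = 25, a = 14

Each row is a constant multiple of every other row — this is a multiplication table with the headers hidden.
Row 3 is 55/66 = 5/6 times row 1, so its entry in column 5 is 30 × 5/6 = 25.
Row 2 is 22/66 = 1/3 times row 1, so its entry in column 3 is 42 × 1/3 = 14.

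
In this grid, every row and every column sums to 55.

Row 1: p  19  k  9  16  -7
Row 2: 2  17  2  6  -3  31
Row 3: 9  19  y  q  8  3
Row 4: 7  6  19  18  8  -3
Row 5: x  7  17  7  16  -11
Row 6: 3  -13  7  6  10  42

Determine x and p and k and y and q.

x = 19, p = 15, k = 3, y = 7, q = 9

Row 5 has 7 + 17 + 7 + 16 − 11 = 36; the blank must be 55 − 36 = 19.
Column 1 has 2 + 9 + 7 + 19 + 3 = 40; the blank must be 55 − 40 = 15.
Column 4 has 9 + 6 + 18 + 7 + 6 = 46; the blank must be 55 − 46 = 9.
Row 1 has 15 + 19 + 9 + 16 − 7 = 52; the blank must be 55 − 52 = 3.
Row 3 has 9 + 19 + 9 + 8 + 3 = 48; the blank must be 55 − 48 = 7.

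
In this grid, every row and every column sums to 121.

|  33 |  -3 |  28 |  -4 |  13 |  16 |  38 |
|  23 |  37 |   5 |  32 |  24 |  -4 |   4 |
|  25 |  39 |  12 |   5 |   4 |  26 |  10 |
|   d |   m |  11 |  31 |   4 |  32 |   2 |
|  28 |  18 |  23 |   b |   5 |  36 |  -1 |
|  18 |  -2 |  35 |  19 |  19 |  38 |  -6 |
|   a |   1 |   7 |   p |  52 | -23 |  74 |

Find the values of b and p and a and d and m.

Row 5 has 28 + 18 + 23 + 5 + 36 − 1 = 109; the blank must be 121 − 109 = 12.
Column 2 has -3 + 37 + 39 + 18 − 2 + 1 = 90; the blank must be 121 − 90 = 31.
Row 4 has 31 + 11 + 31 + 4 + 32 + 2 = 111; the blank must be 121 − 111 = 10.
Column 1 has 33 + 23 + 25 + 10 + 28 + 18 = 137; the blank must be 121 − 137 = -16.
Row 7 has -16 + 1 + 7 + 52 − 23 + 74 = 95; the blank must be 121 − 95 = 26.

b = 12, p = 26, a = -16, d = 10, m = 31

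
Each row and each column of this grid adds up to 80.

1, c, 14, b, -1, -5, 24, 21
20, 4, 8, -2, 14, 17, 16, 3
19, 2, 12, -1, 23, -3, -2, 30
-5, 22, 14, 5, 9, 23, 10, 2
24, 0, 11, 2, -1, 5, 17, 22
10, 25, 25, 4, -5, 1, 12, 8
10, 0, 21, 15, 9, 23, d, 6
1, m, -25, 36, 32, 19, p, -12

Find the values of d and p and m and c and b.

Column 4 has -2 − 1 + 5 + 2 + 4 + 15 + 36 = 59; the blank must be 80 − 59 = 21.
Row 1 has 1 + 14 + 21 − 1 − 5 + 24 + 21 = 75; the blank must be 80 − 75 = 5.
Column 2 has 5 + 4 + 2 + 22 + 0 + 25 + 0 = 58; the blank must be 80 − 58 = 22.
Row 8 has 1 + 22 − 25 + 36 + 32 + 19 − 12 = 73; the blank must be 80 − 73 = 7.
Row 7 has 10 + 0 + 21 + 15 + 9 + 23 + 6 = 84; the blank must be 80 − 84 = -4.

d = -4, p = 7, m = 22, c = 5, b = 21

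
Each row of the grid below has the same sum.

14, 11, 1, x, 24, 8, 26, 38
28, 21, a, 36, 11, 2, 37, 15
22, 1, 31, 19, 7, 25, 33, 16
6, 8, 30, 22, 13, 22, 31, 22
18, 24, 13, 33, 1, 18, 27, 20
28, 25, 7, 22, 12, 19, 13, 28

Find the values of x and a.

The complete rows each total 154.
Row 1 is missing 154 − 122 = 32 (since 14 + 11 + 1 + 24 + 8 + 26 + 38 = 122).
Row 2 is missing 154 − 150 = 4 (since 28 + 21 + 36 + 11 + 2 + 37 + 15 = 150).

x = 32, a = 4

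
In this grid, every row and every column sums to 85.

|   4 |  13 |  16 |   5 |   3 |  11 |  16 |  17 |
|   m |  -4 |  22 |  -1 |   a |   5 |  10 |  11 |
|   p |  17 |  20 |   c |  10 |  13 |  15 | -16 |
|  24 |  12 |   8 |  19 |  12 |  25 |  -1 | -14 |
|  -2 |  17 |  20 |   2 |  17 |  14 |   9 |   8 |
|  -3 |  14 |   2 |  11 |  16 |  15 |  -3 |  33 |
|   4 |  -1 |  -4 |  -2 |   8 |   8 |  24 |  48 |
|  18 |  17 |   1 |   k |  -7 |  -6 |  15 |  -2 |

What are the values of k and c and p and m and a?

Column 5: 3 + 10 + 12 + 17 + 16 + 8 − 7 = 59, so its missing entry is 85 − 59 = 26.
Row 8: 18 + 17 + 1 − 7 − 6 + 15 − 2 = 36, so its missing entry is 85 − 36 = 49.
Column 4: 5 − 1 + 19 + 2 + 11 − 2 + 49 = 83, so its missing entry is 85 − 83 = 2.
Row 3: 17 + 20 + 2 + 10 + 13 + 15 − 16 = 61, so its missing entry is 85 − 61 = 24.
Row 2: -4 + 22 − 1 + 26 + 5 + 10 + 11 = 69, so its missing entry is 85 − 69 = 16.

k = 49, c = 2, p = 24, m = 16, a = 26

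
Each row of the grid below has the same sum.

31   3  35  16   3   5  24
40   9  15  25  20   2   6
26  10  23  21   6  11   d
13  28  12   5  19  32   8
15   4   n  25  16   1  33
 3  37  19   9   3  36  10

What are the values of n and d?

n = 23, d = 20

The complete rows each total 117.
Row 5 is missing 117 − 94 = 23 (since 15 + 4 + 25 + 16 + 1 + 33 = 94).
Row 3 is missing 117 − 97 = 20 (since 26 + 10 + 23 + 21 + 6 + 11 = 97).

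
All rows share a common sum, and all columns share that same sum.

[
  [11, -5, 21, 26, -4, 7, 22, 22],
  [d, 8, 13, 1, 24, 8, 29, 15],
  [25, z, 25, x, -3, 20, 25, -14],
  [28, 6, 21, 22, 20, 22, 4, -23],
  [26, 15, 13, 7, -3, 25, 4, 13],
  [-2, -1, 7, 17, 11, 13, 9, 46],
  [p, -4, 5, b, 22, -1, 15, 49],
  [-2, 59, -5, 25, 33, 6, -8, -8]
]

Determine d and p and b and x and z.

d = 2, p = 12, b = 2, x = 0, z = 22

Rows 1 and 4 both sum to 100, so that's the common total.
The known cells in column 2 total 78, leaving 100 − 78 = 22 for the blank.
The known cells in row 3 total 100, leaving 100 − 100 = 0 for the blank.
The known cells in row 2 total 98, leaving 100 − 98 = 2 for the blank.
The known cells in column 1 total 88, leaving 100 − 88 = 12 for the blank.
The known cells in row 7 total 98, leaving 100 − 98 = 2 for the blank.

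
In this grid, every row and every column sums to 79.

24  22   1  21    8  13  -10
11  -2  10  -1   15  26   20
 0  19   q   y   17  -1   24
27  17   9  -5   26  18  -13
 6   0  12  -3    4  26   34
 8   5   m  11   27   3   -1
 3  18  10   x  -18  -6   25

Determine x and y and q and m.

x = 47, y = 9, q = 11, m = 26

Row 6 has 8 + 5 + 11 + 27 + 3 − 1 = 53; the blank must be 79 − 53 = 26.
Row 7 has 3 + 18 + 10 − 18 − 6 + 25 = 32; the blank must be 79 − 32 = 47.
Column 4 has 21 − 1 − 5 − 3 + 11 + 47 = 70; the blank must be 79 − 70 = 9.
Row 3 has 0 + 19 + 9 + 17 − 1 + 24 = 68; the blank must be 79 − 68 = 11.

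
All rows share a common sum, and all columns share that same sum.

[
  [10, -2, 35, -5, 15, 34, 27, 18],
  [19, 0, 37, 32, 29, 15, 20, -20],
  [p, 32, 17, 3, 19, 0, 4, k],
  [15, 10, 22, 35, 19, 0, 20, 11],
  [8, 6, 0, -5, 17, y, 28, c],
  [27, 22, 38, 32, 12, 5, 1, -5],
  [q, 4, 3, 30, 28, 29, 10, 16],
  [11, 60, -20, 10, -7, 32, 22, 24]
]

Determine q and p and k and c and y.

Rows 1 and 2 both sum to 132, so that's the common total.
Column 6: 34 + 15 + 0 + 0 + 5 + 29 + 32 = 115, so its missing entry is 132 − 115 = 17.
Row 7: 4 + 3 + 30 + 28 + 29 + 10 + 16 = 120, so its missing entry is 132 − 120 = 12.
Column 1: 10 + 19 + 15 + 8 + 27 + 12 + 11 = 102, so its missing entry is 132 − 102 = 30.
Row 3: 30 + 32 + 17 + 3 + 19 + 0 + 4 = 105, so its missing entry is 132 − 105 = 27.
Row 5: 8 + 6 + 0 − 5 + 17 + 17 + 28 = 71, so its missing entry is 132 − 71 = 61.

q = 12, p = 30, k = 27, c = 61, y = 17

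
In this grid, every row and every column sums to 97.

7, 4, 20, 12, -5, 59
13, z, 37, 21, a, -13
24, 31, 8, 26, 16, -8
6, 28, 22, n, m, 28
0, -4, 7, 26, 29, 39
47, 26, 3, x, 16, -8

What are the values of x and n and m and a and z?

x = 13, n = -1, m = 14, a = 27, z = 12

The known cells in column 2 total 85, leaving 97 − 85 = 12 for the blank.
The known cells in row 2 total 70, leaving 97 − 70 = 27 for the blank.
The known cells in column 5 total 83, leaving 97 − 83 = 14 for the blank.
The known cells in row 4 total 98, leaving 97 − 98 = -1 for the blank.
The known cells in row 6 total 84, leaving 97 − 84 = 13 for the blank.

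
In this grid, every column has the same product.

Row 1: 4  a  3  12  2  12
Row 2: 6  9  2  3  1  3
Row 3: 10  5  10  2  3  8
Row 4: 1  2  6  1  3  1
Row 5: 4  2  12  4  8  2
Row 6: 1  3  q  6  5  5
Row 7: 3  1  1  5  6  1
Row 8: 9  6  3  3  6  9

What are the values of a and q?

a = 8, q = 2

Columns 1 and 5 each multiply to 25920, so every column has product 25920.
Column 2: 9×5×2×2×3×1×6 = 3240, so the missing entry is 25920 ÷ 3240 = 8.
Column 3: 3×2×10×6×12×1×3 = 12960, so the missing entry is 25920 ÷ 12960 = 2.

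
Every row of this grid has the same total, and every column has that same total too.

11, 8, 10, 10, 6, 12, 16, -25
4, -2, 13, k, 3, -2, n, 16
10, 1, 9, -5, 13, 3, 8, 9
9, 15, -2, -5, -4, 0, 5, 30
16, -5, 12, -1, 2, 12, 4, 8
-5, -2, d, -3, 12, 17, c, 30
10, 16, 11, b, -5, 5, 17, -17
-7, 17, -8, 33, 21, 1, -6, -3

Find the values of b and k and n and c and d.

Rows 1 and 3 both sum to 48, so that's the common total.
Row 7 has 10 + 16 + 11 − 5 + 5 + 17 − 17 = 37; the blank must be 48 − 37 = 11.
Column 4 has 10 − 5 − 5 − 1 − 3 + 11 + 33 = 40; the blank must be 48 − 40 = 8.
Row 2 has 4 − 2 + 13 + 8 + 3 − 2 + 16 = 40; the blank must be 48 − 40 = 8.
Column 7 has 16 + 8 + 8 + 5 + 4 + 17 − 6 = 52; the blank must be 48 − 52 = -4.
Row 6 has -5 − 2 − 3 + 12 + 17 − 4 + 30 = 45; the blank must be 48 − 45 = 3.

b = 11, k = 8, n = 8, c = -4, d = 3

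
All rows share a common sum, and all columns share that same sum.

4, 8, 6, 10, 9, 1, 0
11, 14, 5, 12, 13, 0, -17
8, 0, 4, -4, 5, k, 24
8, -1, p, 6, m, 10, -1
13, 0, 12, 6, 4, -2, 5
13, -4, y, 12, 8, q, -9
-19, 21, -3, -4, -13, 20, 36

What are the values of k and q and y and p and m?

Rows 1 and 2 both sum to 38, so that's the common total.
Column 5: 9 + 13 + 5 + 4 + 8 − 13 = 26, so its missing entry is 38 − 26 = 12.
Row 4: 8 − 1 + 6 + 12 + 10 − 1 = 34, so its missing entry is 38 − 34 = 4.
Row 3: 8 + 0 + 4 − 4 + 5 + 24 = 37, so its missing entry is 38 − 37 = 1.
Column 6: 1 + 0 + 1 + 10 − 2 + 20 = 30, so its missing entry is 38 − 30 = 8.
Row 6: 13 − 4 + 12 + 8 + 8 − 9 = 28, so its missing entry is 38 − 28 = 10.

k = 1, q = 8, y = 10, p = 4, m = 12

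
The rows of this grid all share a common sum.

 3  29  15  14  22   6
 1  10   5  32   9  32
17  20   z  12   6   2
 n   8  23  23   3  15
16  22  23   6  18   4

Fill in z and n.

Row 1 sums to 89 and so does row 5; that's the common total.
In row 3 the known cells total 57, leaving 89 − 57 = 32.
In row 4 the known cells total 72, leaving 89 − 72 = 17.

z = 32, n = 17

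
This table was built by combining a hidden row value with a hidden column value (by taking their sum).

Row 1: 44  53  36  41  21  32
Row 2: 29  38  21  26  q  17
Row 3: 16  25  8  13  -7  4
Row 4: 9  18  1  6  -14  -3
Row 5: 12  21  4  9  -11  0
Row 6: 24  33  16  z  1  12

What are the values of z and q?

The difference between any two rows is the same in every column — this is an addition table with the headers hidden.
Row 6 minus row 1 is 12 − 32 = -20, so its entry in column 4 is 41 + (-20) = 21.
Row 2 minus row 1 is 17 − 32 = -15, so its entry in column 5 is 21 + (-15) = 6.

z = 21, q = 6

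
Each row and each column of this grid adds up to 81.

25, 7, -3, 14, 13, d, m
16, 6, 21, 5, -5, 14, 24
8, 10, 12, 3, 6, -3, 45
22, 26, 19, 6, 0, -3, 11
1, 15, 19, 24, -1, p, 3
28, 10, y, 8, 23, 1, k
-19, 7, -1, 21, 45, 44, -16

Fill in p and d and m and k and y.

The known cells in row 5 total 61, leaving 81 − 61 = 20 for the blank.
The known cells in column 6 total 73, leaving 81 − 73 = 8 for the blank.
The known cells in row 1 total 64, leaving 81 − 64 = 17 for the blank.
The known cells in column 7 total 84, leaving 81 − 84 = -3 for the blank.
The known cells in row 6 total 67, leaving 81 − 67 = 14 for the blank.

p = 20, d = 8, m = 17, k = -3, y = 14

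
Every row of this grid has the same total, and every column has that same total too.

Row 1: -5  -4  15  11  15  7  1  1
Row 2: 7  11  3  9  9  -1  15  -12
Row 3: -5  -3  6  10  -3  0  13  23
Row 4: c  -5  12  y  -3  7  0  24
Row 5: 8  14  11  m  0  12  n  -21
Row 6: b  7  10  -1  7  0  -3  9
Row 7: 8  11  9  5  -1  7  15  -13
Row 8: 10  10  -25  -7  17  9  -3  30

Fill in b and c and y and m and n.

b = 12, c = 6, y = 0, m = 14, n = 3

Rows 1 and 2 both sum to 41, so that's the common total.
The known cells in column 7 total 38, leaving 41 − 38 = 3 for the blank.
The known cells in row 5 total 27, leaving 41 − 27 = 14 for the blank.
The known cells in column 4 total 41, leaving 41 − 41 = 0 for the blank.
The known cells in row 4 total 35, leaving 41 − 35 = 6 for the blank.
The known cells in row 6 total 29, leaving 41 − 29 = 12 for the blank.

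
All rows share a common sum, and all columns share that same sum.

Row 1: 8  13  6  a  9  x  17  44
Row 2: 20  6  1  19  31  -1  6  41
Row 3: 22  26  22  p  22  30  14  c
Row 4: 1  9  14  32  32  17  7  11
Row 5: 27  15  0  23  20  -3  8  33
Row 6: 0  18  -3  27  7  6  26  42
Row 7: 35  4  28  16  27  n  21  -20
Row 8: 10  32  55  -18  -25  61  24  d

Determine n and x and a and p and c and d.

n = 12, x = 1, a = 25, p = -1, c = -12, d = -16

Rows 2 and 4 both sum to 123, so that's the common total.
Row 8: 10 + 32 + 55 − 18 − 25 + 61 + 24 = 139, so its missing entry is 123 − 139 = -16.
Column 8: 44 + 41 + 11 + 33 + 42 − 20 − 16 = 135, so its missing entry is 123 − 135 = -12.
Row 7: 35 + 4 + 28 + 16 + 27 + 21 − 20 = 111, so its missing entry is 123 − 111 = 12.
Row 3: 22 + 26 + 22 + 22 + 30 + 14 − 12 = 124, so its missing entry is 123 − 124 = -1.
Column 4: 19 − 1 + 32 + 23 + 27 + 16 − 18 = 98, so its missing entry is 123 − 98 = 25.
Row 1: 8 + 13 + 6 + 25 + 9 + 17 + 44 = 122, so its missing entry is 123 − 122 = 1.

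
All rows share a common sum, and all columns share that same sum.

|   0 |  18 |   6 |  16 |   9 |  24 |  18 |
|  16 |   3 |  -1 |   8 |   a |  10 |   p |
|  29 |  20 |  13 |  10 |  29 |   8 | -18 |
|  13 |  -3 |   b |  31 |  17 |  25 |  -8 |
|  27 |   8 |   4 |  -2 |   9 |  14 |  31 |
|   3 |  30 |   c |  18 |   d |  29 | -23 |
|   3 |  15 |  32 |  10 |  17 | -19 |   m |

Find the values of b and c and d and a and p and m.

Rows 1 and 3 both sum to 91, so that's the common total.
The known cells in row 7 total 58, leaving 91 − 58 = 33 for the blank.
The known cells in column 7 total 33, leaving 91 − 33 = 58 for the blank.
The known cells in row 2 total 94, leaving 91 − 94 = -3 for the blank.
The known cells in column 5 total 78, leaving 91 − 78 = 13 for the blank.
The known cells in row 4 total 75, leaving 91 − 75 = 16 for the blank.
The known cells in row 6 total 70, leaving 91 − 70 = 21 for the blank.

b = 16, c = 21, d = 13, a = -3, p = 58, m = 33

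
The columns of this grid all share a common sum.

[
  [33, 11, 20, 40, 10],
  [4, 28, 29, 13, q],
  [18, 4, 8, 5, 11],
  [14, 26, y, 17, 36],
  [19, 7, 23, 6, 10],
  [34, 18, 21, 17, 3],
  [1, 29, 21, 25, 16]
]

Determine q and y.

The complete columns each total 123.
Column 5 is missing 123 − 86 = 37 (since 10 + 11 + 36 + 10 + 3 + 16 = 86).
Column 3 is missing 123 − 122 = 1 (since 20 + 29 + 8 + 23 + 21 + 21 = 122).

q = 37, y = 1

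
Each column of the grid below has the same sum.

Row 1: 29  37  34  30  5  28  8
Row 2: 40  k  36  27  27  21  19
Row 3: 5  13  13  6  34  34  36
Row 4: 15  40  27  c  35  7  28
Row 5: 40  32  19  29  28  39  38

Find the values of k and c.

k = 7, c = 37

Columns 3 and 5 both add up to 129, so every column sums to 129.
Column 2: 37 + 13 + 40 + 32 = 122, so the missing entry is 129 − 122 = 7.
Column 4: 30 + 27 + 6 + 29 = 92, so the missing entry is 129 − 92 = 37.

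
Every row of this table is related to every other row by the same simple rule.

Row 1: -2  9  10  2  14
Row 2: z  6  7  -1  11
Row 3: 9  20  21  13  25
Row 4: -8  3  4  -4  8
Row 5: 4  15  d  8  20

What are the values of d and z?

The difference between any two rows is the same in every column — this is an addition table with the headers hidden.
Row 5 minus row 1 is 15 − 9 = 6, so its entry in column 3 is 10 + 6 = 16.
Row 2 minus row 1 is 6 − 9 = -3, so its entry in column 1 is -2 + (-3) = -5.

d = 16, z = -5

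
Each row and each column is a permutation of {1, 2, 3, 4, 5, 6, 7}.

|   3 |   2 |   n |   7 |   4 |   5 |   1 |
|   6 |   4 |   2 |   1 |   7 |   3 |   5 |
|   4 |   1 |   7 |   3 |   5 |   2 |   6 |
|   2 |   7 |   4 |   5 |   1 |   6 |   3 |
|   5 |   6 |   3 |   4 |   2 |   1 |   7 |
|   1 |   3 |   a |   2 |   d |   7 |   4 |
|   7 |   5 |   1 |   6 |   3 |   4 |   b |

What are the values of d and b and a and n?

Cell (7,7): row 7 already has {1, 3, 4, 5, 6, 7} → 2.
Cell (1,3): row 1 already has {1, 2, 3, 4, 5, 7} → 6.
At (row 6, col 5): column 5 already has {1, 2, 3, 4, 5, 7}, so the value is 6.
At (row 6, col 3): row 6 already has {1, 2, 3, 4, 6, 7}, so the value is 5.

d = 6, b = 2, a = 5, n = 6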